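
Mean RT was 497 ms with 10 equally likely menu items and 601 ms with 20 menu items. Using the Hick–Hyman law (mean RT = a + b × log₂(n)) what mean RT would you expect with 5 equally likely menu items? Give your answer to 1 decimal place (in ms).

393.0 ms

RT is linear in log₂ n, so two points fix the line:
  b = (601 − 497) / (log₂ 20 − log₂ 10) = 104 / (4.3219 − 3.3219) = 104.000 ms/bit
  a = 497 − 104.000 × 3.3219 = 151.519 ms
Then RT(5) = 151.519 + 104.000 × log₂ 5 = 151.519 + 104.000 × 2.3219 ≈ 393.000 ms.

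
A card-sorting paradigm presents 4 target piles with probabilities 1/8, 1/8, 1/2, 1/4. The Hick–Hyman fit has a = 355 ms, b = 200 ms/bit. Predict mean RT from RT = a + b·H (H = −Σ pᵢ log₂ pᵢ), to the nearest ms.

705 ms

H = −Σ pᵢ log₂ pᵢ = 0.125·3 + 0.125·3 + 0.5·1 + 0.25·2 = 1.750 bits.
RT = 355 + 200 × 1.750 = 705.00 ms.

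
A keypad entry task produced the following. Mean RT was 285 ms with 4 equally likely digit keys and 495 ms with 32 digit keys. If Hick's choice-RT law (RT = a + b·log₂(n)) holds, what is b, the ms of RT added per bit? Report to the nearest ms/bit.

70 ms/bit

The slope on a log₂ axis is (495 − 285) / (5 − 2) = 70 ms/bit.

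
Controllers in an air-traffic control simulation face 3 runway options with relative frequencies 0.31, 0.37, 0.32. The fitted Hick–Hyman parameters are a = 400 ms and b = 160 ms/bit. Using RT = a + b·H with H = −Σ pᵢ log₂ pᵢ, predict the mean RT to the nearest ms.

653 ms

H = 0.31·log₂(1/0.31) + 0.37·log₂(1/0.37) + 0.32·log₂(1/0.32) = 1.5806 bits.
RT = 400 + 160 × 1.5806 = 652.89 ms.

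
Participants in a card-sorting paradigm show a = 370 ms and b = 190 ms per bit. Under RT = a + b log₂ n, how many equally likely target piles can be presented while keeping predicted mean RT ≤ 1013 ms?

190·log₂ n ≤ 1013 − 370 = 643, giving log₂ n ≤ 3.3842 and n ≤ 10.441. The largest whole number is 10.

10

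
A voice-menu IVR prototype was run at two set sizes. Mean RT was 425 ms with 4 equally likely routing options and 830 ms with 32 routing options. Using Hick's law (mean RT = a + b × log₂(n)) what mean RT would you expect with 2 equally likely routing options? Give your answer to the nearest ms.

290 ms

Solve the two-equation system in a and b:
  b = (830 − 425) / (log₂ 32 − log₂ 4) = 405 / (5 − 2) = 135 ms/bit
  a = 425 − 135 × 2 = 155 ms
Then RT(2) = 155 + 135 × log₂ 2 = 155 + 135 × 1 ≈ 290.000 ms.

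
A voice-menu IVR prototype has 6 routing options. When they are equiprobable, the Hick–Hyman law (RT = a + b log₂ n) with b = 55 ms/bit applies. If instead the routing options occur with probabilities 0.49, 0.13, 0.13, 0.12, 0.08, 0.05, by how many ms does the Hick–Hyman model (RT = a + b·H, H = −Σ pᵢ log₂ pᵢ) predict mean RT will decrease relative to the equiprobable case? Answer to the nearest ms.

24 ms

Equiprobable entropy H₀ = log₂ 6 = 2.5850 bits.
Skewed entropy H = −Σ pᵢ log₂ pᵢ = 2.1442 bits.
ΔRT = b·(H₀ − H) = 55 × 0.4407 = 24.24 ms.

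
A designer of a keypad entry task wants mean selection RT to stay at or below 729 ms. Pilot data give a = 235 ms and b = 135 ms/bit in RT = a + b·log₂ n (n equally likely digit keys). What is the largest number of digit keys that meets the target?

135·log₂ n ≤ 729 − 235 = 494, giving log₂ n ≤ 3.6593 and n ≤ 12.634. The largest whole number is 12.

12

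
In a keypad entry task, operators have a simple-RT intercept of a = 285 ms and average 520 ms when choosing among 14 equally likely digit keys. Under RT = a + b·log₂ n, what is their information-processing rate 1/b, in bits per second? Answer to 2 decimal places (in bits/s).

Choice component = 520 − 285 = 235 ms over log₂(14) = 3.8074 bits.
b = 235 / 3.8074 = 61.723 ms/bit, so 1/b = 16.202 bits/s.

16.20 bits/s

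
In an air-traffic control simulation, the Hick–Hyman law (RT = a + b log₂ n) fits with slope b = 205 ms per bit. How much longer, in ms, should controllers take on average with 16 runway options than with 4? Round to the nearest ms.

410 ms

The intercept a cancels: ΔRT = b·(log₂ n₂ − log₂ n₁) = b·log₂(n₂/n₁).
log₂(16) − log₂(4) = log₂(16/4) = log₂(4) = 2.
ΔRT = 205 × 2.0000 = 410.000 ms.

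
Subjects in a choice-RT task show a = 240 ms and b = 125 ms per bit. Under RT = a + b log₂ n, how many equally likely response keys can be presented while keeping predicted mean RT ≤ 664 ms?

125·log₂ n ≤ 664 − 240 = 424, giving log₂ n ≤ 3.3920 and n ≤ 10.498. The largest whole number is 10.

10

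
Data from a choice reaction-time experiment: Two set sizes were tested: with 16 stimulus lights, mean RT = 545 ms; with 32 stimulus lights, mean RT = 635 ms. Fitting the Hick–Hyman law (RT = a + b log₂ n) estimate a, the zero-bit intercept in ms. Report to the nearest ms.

b = (RT₂ − RT₁)/(log₂ n₂ − log₂ n₁) = (635 − 545)/(5 − 4) = 90 ms/bit.
Intercept: a = 545 − 90·log₂(16) = 185.000 ms.

185 ms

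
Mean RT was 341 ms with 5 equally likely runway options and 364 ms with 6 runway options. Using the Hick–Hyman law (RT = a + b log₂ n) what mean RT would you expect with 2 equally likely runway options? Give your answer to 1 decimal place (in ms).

225.4 ms

RT is linear in log₂ n, so two points fix the line:
  b = (364 − 341) / (log₂ 6 − log₂ 5) = 23 / (2.5850 − 2.3219) = 87.441 ms/bit
  a = 341 − 87.441 × 2.3219 = 137.968 ms
Then RT(2) = 137.968 + 87.441 × log₂ 2 = 137.968 + 87.441 × 1 ≈ 225.409 ms.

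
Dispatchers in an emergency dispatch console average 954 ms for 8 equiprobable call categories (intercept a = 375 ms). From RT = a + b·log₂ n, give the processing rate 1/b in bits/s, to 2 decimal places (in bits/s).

5.18 bits/s

b = (954 − 375)/log₂ 8 = 579/3 = 193.000 ms per bit = 0.19300 s/bit; the reciprocal is 5.181 bits/s.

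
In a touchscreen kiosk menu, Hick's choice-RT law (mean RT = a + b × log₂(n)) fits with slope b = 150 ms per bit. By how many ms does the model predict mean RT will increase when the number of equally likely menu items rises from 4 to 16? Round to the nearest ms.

300 ms

Only the slope matters, since a is common to both: ΔRT = b·log₂(n₂/n₁).
log₂(16) − log₂(4) = log₂(16/4) = log₂(4) = 2.
ΔRT = 150 × 2.0000 = 300.000 ms.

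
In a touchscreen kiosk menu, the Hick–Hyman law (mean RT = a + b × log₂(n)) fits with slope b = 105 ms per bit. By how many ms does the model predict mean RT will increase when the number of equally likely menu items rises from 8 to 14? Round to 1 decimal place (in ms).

84.8 ms

The intercept a cancels: ΔRT = b·(log₂ n₂ − log₂ n₁) = b·log₂(n₂/n₁).
log₂(14) − log₂(8) = 3.8074 − 3 = 0.8074.
ΔRT = 105 × 0.8074 = 84.772 ms.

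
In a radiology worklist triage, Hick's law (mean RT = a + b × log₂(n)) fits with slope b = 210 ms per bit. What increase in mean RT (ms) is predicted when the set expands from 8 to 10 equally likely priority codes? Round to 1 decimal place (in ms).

The intercept a cancels: ΔRT = b·(log₂ n₂ − log₂ n₁) = b·log₂(n₂/n₁).
log₂(10) − log₂(8) = 3.3219 − 3 = 0.3219.
ΔRT = 210 × 0.3219 = 67.605 ms.

67.6 ms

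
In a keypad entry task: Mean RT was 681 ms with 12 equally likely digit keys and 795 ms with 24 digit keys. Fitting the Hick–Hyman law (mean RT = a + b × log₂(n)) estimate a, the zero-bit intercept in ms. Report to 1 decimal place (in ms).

272.3 ms

Slope: b = (795 − 681) / (log₂ 24 − log₂ 12) = 114/1.0000 = 114.000 ms/bit.
Intercept: a = 681 − 114.000·log₂(12) = 272.314 ms.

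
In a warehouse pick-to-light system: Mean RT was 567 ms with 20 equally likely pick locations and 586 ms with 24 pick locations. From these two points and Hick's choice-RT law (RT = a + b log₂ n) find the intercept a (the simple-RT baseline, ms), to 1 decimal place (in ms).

254.8 ms

Slope: b = (586 − 567) / (log₂ 24 − log₂ 20) = 19/0.2630 = 72.234 ms/bit.
a = RT₁ − b·log₂ n₁ = 567 − 72.234 × 4.3219 = 254.810 ms.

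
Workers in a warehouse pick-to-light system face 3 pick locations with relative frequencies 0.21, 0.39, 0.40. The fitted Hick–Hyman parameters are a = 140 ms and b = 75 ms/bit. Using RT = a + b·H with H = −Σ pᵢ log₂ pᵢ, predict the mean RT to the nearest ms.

255 ms

Entropy contributions −pᵢ log₂ pᵢ: 0.4728, 0.5298, 0.5288; sum H = 1.5314 bits.
RT = a + bH = 140 + 75·1.5314 = 254.85 ms.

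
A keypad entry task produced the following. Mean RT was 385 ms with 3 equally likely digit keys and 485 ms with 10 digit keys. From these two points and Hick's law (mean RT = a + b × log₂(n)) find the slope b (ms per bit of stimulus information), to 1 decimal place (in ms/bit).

b = (RT₂ − RT₁)/(log₂ n₂ − log₂ n₁) = (485 − 385)/(3.3219 − 1.5850) = 57.572 ms/bit.

57.6 ms/bit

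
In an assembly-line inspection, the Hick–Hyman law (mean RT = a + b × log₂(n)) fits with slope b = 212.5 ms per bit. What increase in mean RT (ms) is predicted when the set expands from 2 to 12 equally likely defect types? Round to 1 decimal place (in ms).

The intercept a cancels: ΔRT = b·(log₂ n₂ − log₂ n₁) = b·log₂(n₂/n₁).
log₂(12) − log₂(2) = 3.5850 − 1 = 2.5850.
ΔRT = 212.5 × 2.5850 = 549.305 ms.

549.3 ms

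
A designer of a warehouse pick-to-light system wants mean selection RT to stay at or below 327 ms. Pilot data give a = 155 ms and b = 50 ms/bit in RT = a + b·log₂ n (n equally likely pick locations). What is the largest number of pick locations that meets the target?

50·log₂ n ≤ 327 − 155 = 172, giving log₂ n ≤ 3.4400 and n ≤ 10.853. The largest whole number is 10.

10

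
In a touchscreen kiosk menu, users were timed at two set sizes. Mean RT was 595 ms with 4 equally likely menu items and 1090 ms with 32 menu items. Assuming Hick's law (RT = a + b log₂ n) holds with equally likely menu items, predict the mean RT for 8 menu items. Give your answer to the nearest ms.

RT is linear in log₂ n, so two points fix the line:
  b = (1090 − 595) / (log₂ 32 − log₂ 4) = 495 / (5 − 2) = 165 ms/bit
  a = 595 − 165 × 2 = 265 ms
Then RT(8) = 265 + 165 × log₂ 8 = 265 + 165 × 3 ≈ 760.000 ms.

760 ms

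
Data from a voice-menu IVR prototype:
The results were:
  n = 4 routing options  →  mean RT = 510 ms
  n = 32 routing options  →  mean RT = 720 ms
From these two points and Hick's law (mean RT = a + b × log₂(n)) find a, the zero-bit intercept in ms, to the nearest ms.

370 ms

b = (RT₂ − RT₁)/(log₂ n₂ − log₂ n₁) = (720 − 510)/(5 − 2) = 70 ms/bit.
a = RT₁ − b·log₂ n₁ = 510 − 70 × 2 = 370.000 ms.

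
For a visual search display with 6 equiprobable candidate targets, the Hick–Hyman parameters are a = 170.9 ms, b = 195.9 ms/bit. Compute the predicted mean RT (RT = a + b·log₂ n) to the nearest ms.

log₂(6) = 2.5850 bits, so RT = 170.9 + 195.9 × 2.5850 ≈ 677.294 ms.

677 ms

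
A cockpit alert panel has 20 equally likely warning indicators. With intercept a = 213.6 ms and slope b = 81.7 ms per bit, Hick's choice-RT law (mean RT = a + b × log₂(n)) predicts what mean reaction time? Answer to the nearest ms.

567 ms

log₂(20) = 4.3219 bits, so RT = 213.6 + 81.7 × 4.3219 ≈ 566.702 ms.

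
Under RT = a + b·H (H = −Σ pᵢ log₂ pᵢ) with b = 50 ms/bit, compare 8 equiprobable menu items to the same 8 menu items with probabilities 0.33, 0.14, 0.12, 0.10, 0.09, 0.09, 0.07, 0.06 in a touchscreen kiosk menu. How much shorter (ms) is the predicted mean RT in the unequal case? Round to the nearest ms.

Equiprobable entropy H₀ = log₂ 8 = 3.0000 bits.
Skewed entropy H = −Σ pᵢ log₂ pᵢ = 2.7616 bits.
ΔRT = b·(H₀ − H) = 50 × 0.2384 = 11.92 ms.

12 ms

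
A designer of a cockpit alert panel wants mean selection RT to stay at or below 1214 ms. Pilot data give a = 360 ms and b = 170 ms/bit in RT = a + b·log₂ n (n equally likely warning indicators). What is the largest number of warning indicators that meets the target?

32

170·log₂ n ≤ 1214 − 360 = 854, giving log₂ n ≤ 5.0235 and n ≤ 32.526. The largest whole number is 32.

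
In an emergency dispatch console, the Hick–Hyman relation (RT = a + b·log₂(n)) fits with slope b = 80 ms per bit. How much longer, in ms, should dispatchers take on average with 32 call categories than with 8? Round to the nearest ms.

160 ms

ΔRT = (a + b log₂ n₂) − (a + b log₂ n₁) = b·(log₂ n₂ − log₂ n₁).
log₂(32) − log₂(8) = log₂(32/8) = log₂(4) = 2.
ΔRT = 80 × 2.0000 = 160.000 ms.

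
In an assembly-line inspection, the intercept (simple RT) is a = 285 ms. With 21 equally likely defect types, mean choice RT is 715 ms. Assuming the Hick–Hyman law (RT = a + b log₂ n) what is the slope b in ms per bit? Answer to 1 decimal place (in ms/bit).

log₂(21) = 4.3923 bits.
b = (RT − a)/log₂ n = (715 − 285) / 4.3923 = 97.898 ms/bit.

97.9 ms/bit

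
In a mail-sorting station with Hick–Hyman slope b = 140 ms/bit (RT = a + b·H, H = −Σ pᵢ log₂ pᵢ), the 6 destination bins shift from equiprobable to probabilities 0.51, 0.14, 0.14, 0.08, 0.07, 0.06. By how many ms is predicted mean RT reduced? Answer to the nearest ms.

69 ms

Equiprobable entropy H₀ = log₂ 6 = 2.5850 bits.
Skewed entropy H = −Σ pᵢ log₂ pᵢ = 2.0932 bits.
ΔRT = b·(H₀ − H) = 140 × 0.4917 = 68.84 ms.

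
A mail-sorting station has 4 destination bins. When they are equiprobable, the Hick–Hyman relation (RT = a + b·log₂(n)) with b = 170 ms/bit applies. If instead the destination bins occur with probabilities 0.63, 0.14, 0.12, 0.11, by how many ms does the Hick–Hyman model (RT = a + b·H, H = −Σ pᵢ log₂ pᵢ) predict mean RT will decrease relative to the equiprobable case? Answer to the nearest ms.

The RT saving is b·ΔH. Equiprobable H₀ = log₂(4) = 2.0000 bits; with the given probabilities H = 1.5344 bits.
b·(H₀ − H) = 170 × (2.0000 − 1.5344) = 79.15 ms.

79 ms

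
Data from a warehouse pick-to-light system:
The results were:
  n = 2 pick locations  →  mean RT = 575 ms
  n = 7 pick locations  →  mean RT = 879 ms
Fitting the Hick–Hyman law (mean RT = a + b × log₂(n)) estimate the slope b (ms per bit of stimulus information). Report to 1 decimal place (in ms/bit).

168.2 ms/bit

The slope on a log₂ axis is (879 − 575) / (2.8074 − 1) = 168.202 ms/bit.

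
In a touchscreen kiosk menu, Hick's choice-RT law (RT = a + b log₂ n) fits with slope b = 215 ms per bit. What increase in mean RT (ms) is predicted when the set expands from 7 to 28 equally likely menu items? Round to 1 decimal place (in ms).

ΔRT = (a + b log₂ n₂) − (a + b log₂ n₁) = b·(log₂ n₂ − log₂ n₁).
log₂(28) − log₂(7) = log₂(28/7) = log₂(4) = 2.
ΔRT = 215 × 2.0000 = 430.000 ms.

430.0 ms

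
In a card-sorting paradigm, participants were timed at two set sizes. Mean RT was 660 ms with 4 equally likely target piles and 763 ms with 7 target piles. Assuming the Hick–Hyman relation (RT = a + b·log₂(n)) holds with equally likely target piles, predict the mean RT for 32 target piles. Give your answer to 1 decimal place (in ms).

1042.7 ms

Solve the two-equation system in a and b:
  b = (763 − 660) / (log₂ 7 − log₂ 4) = 103 / (2.8074 − 2) = 127.577 ms/bit
  a = 660 − 127.577 × 2 = 404.846 ms
Then RT(32) = 404.846 + 127.577 × log₂ 32 = 404.846 + 127.577 × 5 ≈ 1042.731 ms.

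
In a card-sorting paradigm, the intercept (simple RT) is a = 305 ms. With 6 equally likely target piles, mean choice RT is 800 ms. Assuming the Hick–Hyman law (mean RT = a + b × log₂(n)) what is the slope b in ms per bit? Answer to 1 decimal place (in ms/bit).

191.5 ms/bit

6 alternatives carry log₂ 6 = 2.5850 bits; the choice cost is 800 − 305 = 495 ms, so b = 495/2.5850 = 191.492 ms/bit.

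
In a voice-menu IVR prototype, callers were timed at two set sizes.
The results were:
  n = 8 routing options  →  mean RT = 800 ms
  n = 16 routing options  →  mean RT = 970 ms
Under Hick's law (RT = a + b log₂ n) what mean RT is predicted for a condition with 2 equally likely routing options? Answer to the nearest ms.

460 ms

With log₂ n on the abscissa the relation is linear; from the two conditions:
  b = (970 − 800) / (log₂ 16 − log₂ 8) = 170 / (4 − 3) = 170 ms/bit
  a = 800 − 170 × 3 = 290 ms
Then RT(2) = 290 + 170 × log₂ 2 = 290 + 170 × 1 ≈ 460.000 ms.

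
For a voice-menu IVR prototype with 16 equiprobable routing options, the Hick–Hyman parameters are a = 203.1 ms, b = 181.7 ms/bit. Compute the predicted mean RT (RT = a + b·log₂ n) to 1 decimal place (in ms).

929.9 ms

log₂(16) = 4 bits, so RT = 203.1 + 181.7 × 4 ≈ 929.900 ms.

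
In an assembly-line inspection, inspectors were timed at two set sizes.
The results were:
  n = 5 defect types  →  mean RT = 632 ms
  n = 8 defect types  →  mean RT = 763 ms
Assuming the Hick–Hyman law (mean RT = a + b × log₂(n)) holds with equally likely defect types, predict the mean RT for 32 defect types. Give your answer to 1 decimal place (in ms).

Solve the two-equation system in a and b:
  b = (763 − 632) / (log₂ 8 − log₂ 5) = 131 / (3 − 2.3219) = 193.195 ms/bit
  a = 632 − 193.195 × 2.3219 = 183.415 ms
Then RT(32) = 183.415 + 193.195 × log₂ 32 = 183.415 + 193.195 × 5 ≈ 1149.390 ms.

1149.4 ms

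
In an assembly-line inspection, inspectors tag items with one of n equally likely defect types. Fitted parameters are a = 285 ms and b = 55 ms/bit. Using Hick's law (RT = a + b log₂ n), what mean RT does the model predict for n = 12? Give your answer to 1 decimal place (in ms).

482.2 ms

log₂(12) = 3.5850 bits, so RT = 285 + 55 × 3.5850 ≈ 482.173 ms.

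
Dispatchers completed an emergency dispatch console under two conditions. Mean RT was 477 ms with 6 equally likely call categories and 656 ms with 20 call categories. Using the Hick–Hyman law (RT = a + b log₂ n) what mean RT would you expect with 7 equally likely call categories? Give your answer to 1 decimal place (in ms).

RT is linear in log₂ n, so two points fix the line:
  b = (656 − 477) / (log₂ 20 − log₂ 6) = 179 / (4.3219 − 2.5850) = 103.053 ms/bit
  a = 477 − 103.053 × 2.5850 = 210.611 ms
Then RT(7) = 210.611 + 103.053 × log₂ 7 = 210.611 + 103.053 × 2.8074 ≈ 499.918 ms.

499.9 ms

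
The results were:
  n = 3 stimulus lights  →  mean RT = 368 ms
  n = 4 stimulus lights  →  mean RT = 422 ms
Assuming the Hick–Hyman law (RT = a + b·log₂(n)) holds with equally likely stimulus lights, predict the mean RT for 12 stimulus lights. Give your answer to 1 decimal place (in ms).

With log₂ n on the abscissa the relation is linear; from the two conditions:
  b = (422 − 368) / (log₂ 4 − log₂ 3) = 54 / (2 − 1.5850) = 130.109 ms/bit
  a = 368 − 130.109 × 1.5850 = 161.783 ms
Then RT(12) = 161.783 + 130.109 × log₂ 12 = 161.783 + 130.109 × 3.5850 ≈ 628.217 ms.

628.2 ms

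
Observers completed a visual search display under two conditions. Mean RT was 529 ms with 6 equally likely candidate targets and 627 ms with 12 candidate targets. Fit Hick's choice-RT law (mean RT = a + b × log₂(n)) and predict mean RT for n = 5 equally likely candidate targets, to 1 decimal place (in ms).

503.2 ms

Solve the two-equation system in a and b:
  b = (627 − 529) / (log₂ 12 − log₂ 6) = 98 / (3.5850 − 2.5850) = 98.000 ms/bit
  a = 529 − 98.000 × 2.5850 = 275.674 ms
Then RT(5) = 275.674 + 98.000 × log₂ 5 = 275.674 + 98.000 × 2.3219 ≈ 503.223 ms.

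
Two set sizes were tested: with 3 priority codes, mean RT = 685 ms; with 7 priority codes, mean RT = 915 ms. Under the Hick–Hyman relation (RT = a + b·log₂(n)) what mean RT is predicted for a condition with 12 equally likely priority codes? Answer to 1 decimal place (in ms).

Fit slope and intercept:
  b = (915 − 685) / (log₂ 7 − log₂ 3) = 230 / (2.8074 − 1.5850) = 188.156 ms/bit
  a = 685 − 188.156 × 1.5850 = 386.780 ms
Then RT(12) = 386.780 + 188.156 × log₂ 12 = 386.780 + 188.156 × 3.5850 ≈ 1061.311 ms.

1061.3 ms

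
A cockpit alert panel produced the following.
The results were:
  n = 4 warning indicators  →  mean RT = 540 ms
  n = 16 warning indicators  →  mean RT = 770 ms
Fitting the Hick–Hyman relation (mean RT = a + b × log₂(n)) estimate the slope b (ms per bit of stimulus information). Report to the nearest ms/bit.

Slope: b = (770 − 540) / (log₂ 16 − log₂ 4) = 230/2.0000 = 115 ms/bit.

115 ms/bit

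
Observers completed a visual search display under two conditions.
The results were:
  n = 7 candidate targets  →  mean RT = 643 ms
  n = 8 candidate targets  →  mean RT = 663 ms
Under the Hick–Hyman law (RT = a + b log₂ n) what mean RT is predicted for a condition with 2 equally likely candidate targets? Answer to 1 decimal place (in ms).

RT is linear in log₂ n, so two points fix the line:
  b = (663 − 643) / (log₂ 8 − log₂ 7) = 20 / (3 − 2.8074) = 103.818 ms/bit
  a = 643 − 103.818 × 2.8074 = 351.546 ms
Then RT(2) = 351.546 + 103.818 × log₂ 2 = 351.546 + 103.818 × 1 ≈ 455.364 ms.

455.4 ms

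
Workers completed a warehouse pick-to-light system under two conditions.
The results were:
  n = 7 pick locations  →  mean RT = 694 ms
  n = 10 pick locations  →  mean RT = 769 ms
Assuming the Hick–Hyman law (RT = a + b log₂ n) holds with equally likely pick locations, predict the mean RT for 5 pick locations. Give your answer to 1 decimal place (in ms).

623.2 ms

Fit slope and intercept:
  b = (769 − 694) / (log₂ 10 − log₂ 7) = 75 / (3.3219 − 2.8074) = 145.752 ms/bit
  a = 694 − 145.752 × 2.8074 = 284.823 ms
Then RT(5) = 284.823 + 145.752 × log₂ 5 = 284.823 + 145.752 × 2.3219 ≈ 623.248 ms.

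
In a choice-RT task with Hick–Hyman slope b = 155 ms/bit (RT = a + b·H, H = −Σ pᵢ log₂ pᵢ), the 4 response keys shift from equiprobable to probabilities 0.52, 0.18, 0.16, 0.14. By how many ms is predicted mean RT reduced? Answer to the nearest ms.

38 ms

The RT saving is b·ΔH. Equiprobable H₀ = log₂(4) = 2.0000 bits; with the given probabilities H = 1.7560 bits.
b·(H₀ − H) = 155 × (2.0000 − 1.7560) = 37.82 ms.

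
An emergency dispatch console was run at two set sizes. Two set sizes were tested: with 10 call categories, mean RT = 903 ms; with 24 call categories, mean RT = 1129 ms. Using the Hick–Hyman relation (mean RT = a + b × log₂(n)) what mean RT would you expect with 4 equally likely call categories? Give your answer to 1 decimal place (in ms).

With log₂ n on the abscissa the relation is linear; from the two conditions:
  b = (1129 − 903) / (log₂ 24 − log₂ 10) = 226 / (4.5850 − 3.3219) = 178.934 ms/bit
  a = 903 − 178.934 × 3.3219 = 308.594 ms
Then RT(4) = 308.594 + 178.934 × log₂ 4 = 308.594 + 178.934 × 2 ≈ 666.462 ms.

666.5 ms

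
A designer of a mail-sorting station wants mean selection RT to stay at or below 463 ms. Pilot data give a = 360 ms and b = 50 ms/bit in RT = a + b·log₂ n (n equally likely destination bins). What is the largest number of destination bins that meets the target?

50·log₂ n ≤ 463 − 360 = 103, giving log₂ n ≤ 2.0600 and n ≤ 4.170. The largest whole number is 4.

4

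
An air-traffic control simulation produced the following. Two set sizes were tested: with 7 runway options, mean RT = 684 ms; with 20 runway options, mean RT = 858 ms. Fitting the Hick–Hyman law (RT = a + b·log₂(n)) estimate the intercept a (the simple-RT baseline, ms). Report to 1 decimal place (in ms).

361.5 ms

Slope: b = (858 − 684) / (log₂ 20 − log₂ 7) = 174/1.5146 = 114.884 ms/bit.
Intercept: a = 684 − 114.884·log₂(7) = 361.480 ms.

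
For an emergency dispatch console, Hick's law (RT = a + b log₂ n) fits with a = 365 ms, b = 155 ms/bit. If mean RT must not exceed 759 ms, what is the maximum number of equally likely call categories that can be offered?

155·log₂ n ≤ 759 − 365 = 394, giving log₂ n ≤ 2.5419 and n ≤ 5.824. The largest whole number is 5.

5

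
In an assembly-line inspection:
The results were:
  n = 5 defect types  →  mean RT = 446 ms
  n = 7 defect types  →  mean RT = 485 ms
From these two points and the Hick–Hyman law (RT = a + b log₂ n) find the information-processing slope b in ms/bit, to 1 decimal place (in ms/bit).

b = (RT₂ − RT₁)/(log₂ n₂ − log₂ n₁) = (485 − 446)/(2.8074 − 2.3219) = 80.342 ms/bit.

80.3 ms/bit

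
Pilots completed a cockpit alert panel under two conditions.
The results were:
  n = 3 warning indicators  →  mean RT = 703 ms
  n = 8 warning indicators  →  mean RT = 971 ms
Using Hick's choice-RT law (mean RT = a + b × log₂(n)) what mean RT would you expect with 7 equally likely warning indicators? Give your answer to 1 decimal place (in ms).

With log₂ n on the abscissa the relation is linear; from the two conditions:
  b = (971 − 703) / (log₂ 8 − log₂ 3) = 268 / (3 − 1.5850) = 189.394 ms/bit
  a = 703 − 189.394 × 1.5850 = 402.817 ms
Then RT(7) = 402.817 + 189.394 × log₂ 7 = 402.817 + 189.394 × 2.8074 ≈ 934.514 ms.

934.5 ms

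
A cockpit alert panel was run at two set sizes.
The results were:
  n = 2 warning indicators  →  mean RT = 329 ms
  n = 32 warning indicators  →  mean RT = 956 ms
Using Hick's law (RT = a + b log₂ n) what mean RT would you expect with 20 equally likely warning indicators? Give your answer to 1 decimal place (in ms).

849.7 ms

Solve the two-equation system in a and b:
  b = (956 − 329) / (log₂ 32 − log₂ 2) = 627 / (5 − 1) = 156.750 ms/bit
  a = 329 − 156.750 × 1 = 172.250 ms
Then RT(20) = 172.250 + 156.750 × log₂ 20 = 172.250 + 156.750 × 4.3219 ≈ 849.712 ms.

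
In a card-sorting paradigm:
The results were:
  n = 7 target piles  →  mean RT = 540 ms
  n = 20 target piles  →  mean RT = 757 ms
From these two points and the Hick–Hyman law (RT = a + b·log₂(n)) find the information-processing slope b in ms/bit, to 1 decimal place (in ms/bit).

b = (RT₂ − RT₁)/(log₂ n₂ − log₂ n₁) = (757 − 540)/(4.3219 − 2.8074) = 143.275 ms/bit.

143.3 ms/bit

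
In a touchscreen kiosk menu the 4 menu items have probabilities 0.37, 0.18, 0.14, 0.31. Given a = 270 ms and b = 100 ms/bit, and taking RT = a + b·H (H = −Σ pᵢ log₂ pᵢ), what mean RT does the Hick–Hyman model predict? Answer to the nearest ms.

460 ms

H = 0.37·log₂(1/0.37) + 0.18·log₂(1/0.18) + 0.14·log₂(1/0.14) + 0.31·log₂(1/0.31) = 1.8969 bits.
RT = 270 + 100 × 1.8969 = 459.69 ms.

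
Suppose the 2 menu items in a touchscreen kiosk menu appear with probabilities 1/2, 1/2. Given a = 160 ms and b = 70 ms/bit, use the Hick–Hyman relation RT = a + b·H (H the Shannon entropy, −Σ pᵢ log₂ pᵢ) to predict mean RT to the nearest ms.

230 ms

H = −Σ pᵢ log₂ pᵢ = 0.5·1 + 0.5·1 = 1.000 bits.
RT = 160 + 70 × 1.000 = 230.00 ms.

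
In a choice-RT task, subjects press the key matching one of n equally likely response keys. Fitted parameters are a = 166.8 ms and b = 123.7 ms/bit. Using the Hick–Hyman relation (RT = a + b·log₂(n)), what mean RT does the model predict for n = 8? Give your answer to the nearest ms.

log₂(8) = 3 bits, so RT = 166.8 + 123.7 × 3 ≈ 537.900 ms.

538 ms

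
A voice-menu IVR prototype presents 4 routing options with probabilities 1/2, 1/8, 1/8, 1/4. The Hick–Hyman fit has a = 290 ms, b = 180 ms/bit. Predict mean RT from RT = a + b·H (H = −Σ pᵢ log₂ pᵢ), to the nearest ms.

Each term −pᵢ log₂ pᵢ: 0.5·1 + 0.125·3 + 0.125·3 + 0.25·2; summed, H = 1.750 bits.
Mean RT = a + bH = 290 + 180·1.750 = 605.00 ms.

605 ms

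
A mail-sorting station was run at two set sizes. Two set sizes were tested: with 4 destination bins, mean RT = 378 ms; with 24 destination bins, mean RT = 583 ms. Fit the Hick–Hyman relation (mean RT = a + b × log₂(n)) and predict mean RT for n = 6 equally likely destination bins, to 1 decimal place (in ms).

Fit slope and intercept:
  b = (583 − 378) / (log₂ 24 − log₂ 4) = 205 / (4.5850 − 2) = 79.305 ms/bit
  a = 378 − 79.305 × 2 = 219.390 ms
Then RT(6) = 219.390 + 79.305 × log₂ 6 = 219.390 + 79.305 × 2.5850 ≈ 424.390 ms.

424.4 ms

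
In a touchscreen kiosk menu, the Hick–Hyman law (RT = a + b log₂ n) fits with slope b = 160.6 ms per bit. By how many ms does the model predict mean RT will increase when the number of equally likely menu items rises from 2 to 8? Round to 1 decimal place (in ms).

321.2 ms

The intercept a cancels: ΔRT = b·(log₂ n₂ − log₂ n₁) = b·log₂(n₂/n₁).
log₂(8) − log₂(2) = log₂(8/2) = log₂(4) = 2.
ΔRT = 160.6 × 2.0000 = 321.200 ms.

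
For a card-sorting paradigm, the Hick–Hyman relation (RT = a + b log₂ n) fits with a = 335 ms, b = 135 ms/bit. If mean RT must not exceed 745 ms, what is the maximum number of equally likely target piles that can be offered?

8

135·log₂ n ≤ 745 − 335 = 410, giving log₂ n ≤ 3.0370 and n ≤ 8.208. The largest whole number is 8.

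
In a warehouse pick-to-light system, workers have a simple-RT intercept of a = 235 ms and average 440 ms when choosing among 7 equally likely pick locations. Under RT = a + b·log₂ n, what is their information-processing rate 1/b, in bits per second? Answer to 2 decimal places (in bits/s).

b = (440 − 235)/log₂ 7 = 205/2.8074 = 73.022 ms per bit = 0.07302 s/bit; the reciprocal is 13.694 bits/s.

13.69 bits/s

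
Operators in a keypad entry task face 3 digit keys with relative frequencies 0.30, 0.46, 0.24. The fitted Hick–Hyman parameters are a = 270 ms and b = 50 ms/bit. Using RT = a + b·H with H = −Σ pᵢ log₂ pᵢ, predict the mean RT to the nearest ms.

H = 0.30·log₂(1/0.30) + 0.46·log₂(1/0.46) + 0.24·log₂(1/0.24) = 1.5306 bits.
RT = 270 + 50 × 1.5306 = 346.53 ms.

347 ms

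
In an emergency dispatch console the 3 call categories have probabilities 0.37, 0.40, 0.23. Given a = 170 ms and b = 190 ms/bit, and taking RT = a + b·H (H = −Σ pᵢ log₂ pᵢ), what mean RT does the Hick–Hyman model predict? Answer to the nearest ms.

464 ms

Entropy contributions −pᵢ log₂ pᵢ: 0.5307, 0.5288, 0.4877; sum H = 1.5472 bits.
RT = a + bH = 170 + 190·1.5472 = 463.96 ms.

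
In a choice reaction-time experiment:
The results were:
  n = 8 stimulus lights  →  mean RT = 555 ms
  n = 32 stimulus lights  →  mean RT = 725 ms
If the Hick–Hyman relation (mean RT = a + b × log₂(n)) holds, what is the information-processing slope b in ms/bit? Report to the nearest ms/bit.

Slope: b = (725 − 555) / (log₂ 32 − log₂ 8) = 170/2.0000 = 85 ms/bit.

85 ms/bit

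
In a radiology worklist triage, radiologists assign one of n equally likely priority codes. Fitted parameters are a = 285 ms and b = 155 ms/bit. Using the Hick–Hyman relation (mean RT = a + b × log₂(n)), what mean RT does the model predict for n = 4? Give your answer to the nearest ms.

595 ms

log₂(4) = 2 bits, so RT = 285 + 155 × 2 ≈ 595.000 ms.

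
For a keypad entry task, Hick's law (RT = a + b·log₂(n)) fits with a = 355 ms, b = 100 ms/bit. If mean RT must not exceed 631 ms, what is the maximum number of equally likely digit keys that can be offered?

100·log₂ n ≤ 631 − 355 = 276, giving log₂ n ≤ 2.7600 and n ≤ 6.774. The largest whole number is 6.

6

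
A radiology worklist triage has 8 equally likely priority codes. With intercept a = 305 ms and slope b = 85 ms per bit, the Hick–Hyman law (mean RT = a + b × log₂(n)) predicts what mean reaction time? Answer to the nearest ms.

560 ms

log₂(8) = 3 bits, so RT = 305 + 85 × 3 ≈ 560.000 ms.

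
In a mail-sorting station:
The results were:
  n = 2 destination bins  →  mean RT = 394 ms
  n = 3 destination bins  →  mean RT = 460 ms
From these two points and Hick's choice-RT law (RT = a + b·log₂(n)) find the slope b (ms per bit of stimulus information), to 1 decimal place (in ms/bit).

The slope on a log₂ axis is (460 − 394) / (1.5850 − 1) = 112.828 ms/bit.

112.8 ms/bit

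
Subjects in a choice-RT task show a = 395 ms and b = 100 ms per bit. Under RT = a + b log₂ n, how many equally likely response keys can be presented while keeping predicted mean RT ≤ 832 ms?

20

Information budget: (832 − 395)/100 = 4.3700 bits, so n ≤ 2^4.3700 = 20.678 → at most 20.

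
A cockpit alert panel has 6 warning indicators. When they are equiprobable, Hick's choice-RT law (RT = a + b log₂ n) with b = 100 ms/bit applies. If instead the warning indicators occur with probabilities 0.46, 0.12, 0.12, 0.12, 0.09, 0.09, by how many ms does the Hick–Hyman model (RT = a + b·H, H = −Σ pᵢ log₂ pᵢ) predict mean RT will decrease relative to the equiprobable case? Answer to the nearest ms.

Equiprobable entropy H₀ = log₂ 6 = 2.5850 bits.
Skewed entropy H = −Σ pᵢ log₂ pᵢ = 2.2418 bits.
ΔRT = b·(H₀ − H) = 100 × 0.3431 = 34.31 ms.

34 ms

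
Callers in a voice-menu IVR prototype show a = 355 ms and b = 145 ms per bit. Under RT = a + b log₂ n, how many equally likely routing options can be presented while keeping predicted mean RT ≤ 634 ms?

3

Set 355 + 145·log₂ n ≤ 634 → log₂ n ≤ (634 − 355)/145 = 1.9241.
So n ≤ 2^1.9241 = 3.795; the largest integer n is 3.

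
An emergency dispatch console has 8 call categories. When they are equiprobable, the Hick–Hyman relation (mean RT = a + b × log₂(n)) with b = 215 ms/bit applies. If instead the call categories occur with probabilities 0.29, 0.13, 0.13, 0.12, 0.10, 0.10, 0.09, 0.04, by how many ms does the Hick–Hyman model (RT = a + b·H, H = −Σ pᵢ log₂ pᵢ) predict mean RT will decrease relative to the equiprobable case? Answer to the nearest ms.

40 ms

Equiprobable entropy H₀ = log₂ 8 = 3.0000 bits.
Skewed entropy H = −Σ pᵢ log₂ pᵢ = 2.8131 bits.
ΔRT = b·(H₀ − H) = 215 × 0.1869 = 40.19 ms.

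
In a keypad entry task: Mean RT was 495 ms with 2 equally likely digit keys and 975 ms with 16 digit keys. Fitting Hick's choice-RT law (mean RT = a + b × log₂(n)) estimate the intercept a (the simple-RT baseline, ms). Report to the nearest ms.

The slope on a log₂ axis is (975 − 495) / (4 − 1) = 160 ms/bit.
Intercept: a = 495 − 160·log₂(2) = 335.000 ms.

335 ms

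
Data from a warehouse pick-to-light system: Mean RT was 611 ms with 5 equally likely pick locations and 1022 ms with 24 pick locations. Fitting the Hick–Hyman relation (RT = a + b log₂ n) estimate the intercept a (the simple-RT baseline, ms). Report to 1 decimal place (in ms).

189.3 ms

b = (RT₂ − RT₁)/(log₂ n₂ − log₂ n₁) = (1022 − 611)/(4.5850 − 2.3219) = 181.615 ms/bit.
a = RT₁ − b·log₂ n₁ = 611 − 181.615 × 2.3219 = 189.304 ms.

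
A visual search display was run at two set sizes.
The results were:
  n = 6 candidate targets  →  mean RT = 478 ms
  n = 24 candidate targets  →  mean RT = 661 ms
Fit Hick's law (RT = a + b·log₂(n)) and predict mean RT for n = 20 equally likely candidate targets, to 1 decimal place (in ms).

Solve the two-equation system in a and b:
  b = (661 − 478) / (log₂ 24 − log₂ 6) = 183 / (4.5850 − 2.5850) = 91.500 ms/bit
  a = 478 − 91.500 × 2.5850 = 241.476 ms
Then RT(20) = 241.476 + 91.500 × log₂ 20 = 241.476 + 91.500 × 4.3219 ≈ 636.932 ms.

636.9 ms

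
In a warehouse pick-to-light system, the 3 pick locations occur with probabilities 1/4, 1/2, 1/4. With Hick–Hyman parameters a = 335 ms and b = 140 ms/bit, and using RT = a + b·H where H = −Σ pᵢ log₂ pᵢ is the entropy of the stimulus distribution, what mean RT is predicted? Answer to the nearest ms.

545 ms

H = −Σ pᵢ log₂ pᵢ = 0.25·2 + 0.5·1 + 0.25·2 = 1.500 bits.
RT = 335 + 140 × 1.500 = 545.00 ms.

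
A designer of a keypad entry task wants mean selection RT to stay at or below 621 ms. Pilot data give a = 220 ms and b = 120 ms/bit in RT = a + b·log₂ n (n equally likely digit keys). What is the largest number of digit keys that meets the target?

10

Information budget: (621 − 220)/120 = 3.3417 bits, so n ≤ 2^3.3417 = 10.138 → at most 10.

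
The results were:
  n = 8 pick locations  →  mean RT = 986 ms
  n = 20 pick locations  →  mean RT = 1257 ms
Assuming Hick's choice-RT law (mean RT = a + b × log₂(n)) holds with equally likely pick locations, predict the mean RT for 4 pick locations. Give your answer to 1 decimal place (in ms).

781.0 ms

RT is linear in log₂ n, so two points fix the line:
  b = (1257 − 986) / (log₂ 20 − log₂ 8) = 271 / (4.3219 − 3) = 205.004 ms/bit
  a = 986 − 205.004 × 3 = 370.989 ms
Then RT(4) = 370.989 + 205.004 × log₂ 4 = 370.989 + 205.004 × 2 ≈ 780.996 ms.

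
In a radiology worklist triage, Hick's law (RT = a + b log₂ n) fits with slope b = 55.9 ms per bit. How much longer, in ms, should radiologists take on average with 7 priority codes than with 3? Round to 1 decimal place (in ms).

Only the slope matters, since a is common to both: ΔRT = b·log₂(n₂/n₁).
log₂(7) − log₂(3) = 2.8074 − 1.5850 = 1.2224.
ΔRT = 55.9 × 1.2224 = 68.332 ms.

68.3 ms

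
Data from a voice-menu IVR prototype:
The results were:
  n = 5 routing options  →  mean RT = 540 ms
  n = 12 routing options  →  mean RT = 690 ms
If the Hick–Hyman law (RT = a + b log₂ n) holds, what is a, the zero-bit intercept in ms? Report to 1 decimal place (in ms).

b = (RT₂ − RT₁)/(log₂ n₂ − log₂ n₁) = (690 − 540)/(3.5850 − 2.3219) = 118.762 ms/bit.
Intercept: a = 540 − 118.762·log₂(5) = 264.244 ms.

264.2 ms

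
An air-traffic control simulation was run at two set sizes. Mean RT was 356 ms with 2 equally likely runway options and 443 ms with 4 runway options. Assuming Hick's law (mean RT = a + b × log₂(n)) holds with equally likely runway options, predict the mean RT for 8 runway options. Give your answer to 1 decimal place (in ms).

RT is linear in log₂ n, so two points fix the line:
  b = (443 − 356) / (log₂ 4 − log₂ 2) = 87 / (2 − 1) = 87.000 ms/bit
  a = 356 − 87.000 × 1 = 269.000 ms
Then RT(8) = 269.000 + 87.000 × log₂ 8 = 269.000 + 87.000 × 3 ≈ 530.000 ms.

530.0 ms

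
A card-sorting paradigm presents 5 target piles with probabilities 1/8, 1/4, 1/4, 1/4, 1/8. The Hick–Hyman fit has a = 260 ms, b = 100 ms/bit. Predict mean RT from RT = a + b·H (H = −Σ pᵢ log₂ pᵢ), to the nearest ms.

485 ms

Each term −pᵢ log₂ pᵢ: 0.125·3 + 0.25·2 + 0.25·2 + 0.25·2 + 0.125·3; summed, H = 2.250 bits.
Mean RT = a + bH = 260 + 100·2.250 = 485.00 ms.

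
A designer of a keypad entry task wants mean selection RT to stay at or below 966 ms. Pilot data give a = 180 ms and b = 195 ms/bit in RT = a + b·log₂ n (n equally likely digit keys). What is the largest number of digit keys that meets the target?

Set 180 + 195·log₂ n ≤ 966 → log₂ n ≤ (966 − 180)/195 = 4.0308.
So n ≤ 2^4.0308 = 16.345; the largest integer n is 16.

16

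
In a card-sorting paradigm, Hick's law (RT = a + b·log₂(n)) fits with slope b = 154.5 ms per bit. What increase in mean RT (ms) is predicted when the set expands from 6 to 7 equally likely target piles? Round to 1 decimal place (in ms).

ΔRT = (a + b log₂ n₂) − (a + b log₂ n₁) = b·(log₂ n₂ − log₂ n₁).
log₂(7) − log₂(6) = 2.8074 − 2.5850 = 0.2224.
ΔRT = 154.5 × 0.2224 = 34.360 ms.

34.4 ms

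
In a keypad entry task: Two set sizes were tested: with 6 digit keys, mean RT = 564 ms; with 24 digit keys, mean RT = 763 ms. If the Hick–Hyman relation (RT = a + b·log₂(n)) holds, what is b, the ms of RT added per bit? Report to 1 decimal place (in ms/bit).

99.5 ms/bit

b = (RT₂ − RT₁)/(log₂ n₂ − log₂ n₁) = (763 − 564)/(4.5850 − 2.5850) = 99.500 ms/bit.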